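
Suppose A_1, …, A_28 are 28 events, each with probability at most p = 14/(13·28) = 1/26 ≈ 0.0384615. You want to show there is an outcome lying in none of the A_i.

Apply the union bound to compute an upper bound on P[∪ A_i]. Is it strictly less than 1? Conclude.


Union bound: P[∪_{i=1}^{28} A_i] ≤ Σ_i P[A_i] ≤ 28·p = 28·(1/26) = 14/13.
Numerically: 14/13 ≈ 1.0769231.
Is 14/13 < 1? NO.
Since the bound 14/13 is ≥ 1, the union bound is uninformative here; it does NOT by itself certify existence.

28·p = 14/13 ≈ 1.0769231; existence NOT certified by the union bound.


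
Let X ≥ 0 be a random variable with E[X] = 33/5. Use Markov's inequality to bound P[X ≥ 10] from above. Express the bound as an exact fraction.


μ = E[X] = 33/5, a = 10.
Markov: P[X ≥ 10] ≤ μ/a = (33/5)/10 = 33/50.
Numerically: ≈ 0.660000.
(Since a = 10 > μ = 6.600000, the bound 33/50 is < 1 and informative.)

P[X ≥ 10] ≤ 33/50 ≈ 0.660000.


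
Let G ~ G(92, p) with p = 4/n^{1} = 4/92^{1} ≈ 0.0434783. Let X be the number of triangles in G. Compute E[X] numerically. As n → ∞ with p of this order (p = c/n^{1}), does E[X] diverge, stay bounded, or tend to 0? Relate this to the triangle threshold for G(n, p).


Number of potential triangles: C(92, 3) = 125580.
Each occurs with probability p³ ≈ (0.0434783)³ ≈ 8.21895291e-05.
By linearity: E[X] = C(92, 3)·p³ ≈ 125580 · 8.21895291e-05 ≈ 10.321361.
Here α = 1, so p = 4/n is exactly at the triangle threshold p ~ 1/n. Asymptotically E[X] → c³/6 = 4³/6 = 32/3 ≈ 10.666667, a bounded constant. In this regime the triangle count is asymptotically Poisson(c³/6).

E[X] ≈ 10.321361; in regime p = Θ(1/n^{1}) E[X] stays bounded (at the triangle threshold p ~ 1/n).


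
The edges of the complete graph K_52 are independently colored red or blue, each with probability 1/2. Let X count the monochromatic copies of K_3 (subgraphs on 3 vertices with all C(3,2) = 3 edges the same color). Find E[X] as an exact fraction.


Let X = Σ_S X_S over the C(52, 3) = 22100 subsets S of size 3, where X_S = 1 if the K_3 on S is monochromatic.
For a fixed S, the K_3 on S has C(3, 2) = 3 edges. P[all 3 edges red] = (1/2)^3, and likewise for blue, so P[monochromatic] = 2·(1/2)^3 = 2^{1 − 3} = 1/4.
Summing: E[X] = C(52, 3) · 2^{1 − 3} = 22100 · 1/4 = 5525.
Numerically: E[X] ≈ 5525.0000.

E[X] = C(52,3)·2^(1−C(3,2)) = 5525 ≈ 5525.0000.


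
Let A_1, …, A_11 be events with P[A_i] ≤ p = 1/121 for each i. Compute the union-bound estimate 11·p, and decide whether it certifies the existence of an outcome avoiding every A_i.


Union bound: P[∪_{i=1}^{11} A_i] ≤ Σ_i P[A_i] ≤ 11·p = 11·(1/121) = 1/11.
Numerically: 1/11 ≈ 0.0909.
Is 1/11 < 1? YES.
Since P[∪ A_i] ≤ 1/11 < 1, the complement has P[∩ A_i^c] ≥ 1 − 1/11 = 10/11 > 0, so some outcome avoids every A_i.

11·p = 1/11 ≈ 0.0909; existence CERTIFIED by the union bound.


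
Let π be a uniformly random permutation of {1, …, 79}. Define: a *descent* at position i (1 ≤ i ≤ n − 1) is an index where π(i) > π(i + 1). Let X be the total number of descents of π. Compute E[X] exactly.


Write X = Σ X_I over i = 1, …, 78, with X_I the indicator of one descent.
There are 78 indicators.
For each fixed i, the pair (π(i), π(i+1)) is a uniformly random ordered pair of distinct values from {1, …, 79}; by symmetry P[π(i) > π(i+1)] = 1/2.
By linearity: E[X] = 78 · (1/2) = (79 − 1) · (1/2) = 39 ≈ 39.00000.

E[X] = 39 = 39.00000.


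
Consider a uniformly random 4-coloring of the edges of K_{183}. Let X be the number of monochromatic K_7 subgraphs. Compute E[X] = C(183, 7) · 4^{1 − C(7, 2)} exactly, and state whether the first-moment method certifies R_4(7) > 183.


E[X] = C(183, 7) · 4^{1 − 21} = 1214197462413 · 4^{−20} = 1214197462413/1099511627776.
As a reduced fraction: E[X] = 1214197462413/1099511627776 ≈ 1.1043062.
Is E[X] < 1? NO.
Since E[X] ≥ 1, the first-moment bound is inconclusive at n = 183; it does NOT by itself certify R_4(7) > 183.

E[X] = 1214197462413/1099511627776 ≈ 1.1043062; E[X] ≥ 1; first-moment method inconclusive here.


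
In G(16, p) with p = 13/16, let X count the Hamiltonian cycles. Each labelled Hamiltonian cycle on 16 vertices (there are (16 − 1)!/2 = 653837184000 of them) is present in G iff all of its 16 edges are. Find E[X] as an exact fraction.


K_16 has (16 − 1)!/2 = 653837184000 labelled Hamiltonian cycles.
For each such Hamiltonian cycle H, let X_H = 1 if all 16 edges of H are present in G. Then P[X_H = 1] = p^{16} = (13/16)^{16} = 665416609183179841/18446744073709551616.
Summing the indicators: E[X] = Σ_H E[X_H] = 653837184000 · p^{16} = 653837184000 · 665416609183179841/18446744073709551616 = 424877072202303561918952875/18014398509481984.
Numerically: E[X] ≈ 2.35854e+10.

E[X] = 653837184000 · (13/16)^{16} = 424877072202303561918952875/18014398509481984 ≈ 2.35854e+10.


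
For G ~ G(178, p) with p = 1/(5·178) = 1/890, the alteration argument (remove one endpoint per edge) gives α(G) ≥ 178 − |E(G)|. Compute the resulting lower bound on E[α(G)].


E[|E(G)|] = C(178, 2)·p = 15753 · (1/890) = 177/10.
E[α(G)] ≥ n − E[|E(G)|] = 178 − 177/10 = 1603/10.
Numerically: ≈ 160.30000.
(This is only a lower bound; the true E[α(G)] may be larger.)

E[α(G)] ≥ 1603/10 ≈ 160.30000.


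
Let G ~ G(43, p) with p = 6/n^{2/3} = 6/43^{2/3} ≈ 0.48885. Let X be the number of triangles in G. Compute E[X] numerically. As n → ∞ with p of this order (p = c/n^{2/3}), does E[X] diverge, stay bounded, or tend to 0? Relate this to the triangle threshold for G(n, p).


Number of potential triangles: C(43, 3) = 12341.
Each occurs with probability p³ ≈ (0.48885)³ ≈ 1.1681990e-01.
By linearity: E[X] = C(43, 3)·p³ ≈ 12341 · 1.1681990e-01 ≈ 1441.67442.
Since α = 2/3 < 1, p = c/n^{2/3} ≫ 1/n is above the triangle threshold p ~ 1/n. Asymptotically E[X] ~ (c³/6)·n^{3(1−α)} = (6³/6)·n^{1} → ∞; triangles are abundant w.h.p.

E[X] ≈ 1441.67442; in regime p = Θ(1/n^{2/3}) E[X] diverges (above the triangle threshold p ~ 1/n).


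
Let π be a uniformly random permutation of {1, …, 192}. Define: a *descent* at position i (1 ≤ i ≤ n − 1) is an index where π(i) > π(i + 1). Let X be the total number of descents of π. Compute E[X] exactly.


Write X = Σ X_I over i = 1, …, 191, with X_I the indicator of one descent.
There are 191 indicators.
For each fixed i, the pair (π(i), π(i+1)) is a uniformly random ordered pair of distinct values from {1, …, 192}; by symmetry P[π(i) > π(i+1)] = 1/2.
By linearity: E[X] = 191 · (1/2) = (192 − 1) · (1/2) = 191/2 ≈ 95.50000.

E[X] = 191/2 = 95.50000.


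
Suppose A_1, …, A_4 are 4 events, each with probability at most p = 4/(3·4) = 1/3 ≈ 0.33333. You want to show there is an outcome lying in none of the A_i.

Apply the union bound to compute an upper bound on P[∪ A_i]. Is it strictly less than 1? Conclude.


Union bound: P[∪_{i=1}^{4} A_i] ≤ Σ_i P[A_i] ≤ 4·p = 4·(1/3) = 4/3.
Numerically: 4/3 ≈ 1.33333.
Is 4/3 < 1? NO.
Since the bound 4/3 is ≥ 1, the union bound is uninformative here; it does NOT by itself certify existence.

4·p = 4/3 ≈ 1.33333; existence NOT certified by the union bound.


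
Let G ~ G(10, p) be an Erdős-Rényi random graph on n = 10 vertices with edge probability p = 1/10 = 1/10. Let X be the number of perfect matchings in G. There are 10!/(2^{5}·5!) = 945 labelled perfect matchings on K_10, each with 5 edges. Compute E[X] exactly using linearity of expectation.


K_10 has 10!/(2^{5}·5!) = 945 labelled perfect matchings.
For each such perfect matching H, let X_H = 1 if all 5 edges of H are present in G. Then P[X_H = 1] = p^{5} = (1/10)^{5} = 1/100000.
By linearity of expectation: E[X] = Σ_H E[X_H] = 945 · p^{5} = 945 · 1/100000 = 189/20000.
Numerically: E[X] ≈ 0.00945.

E[X] = 945 · (1/10)^{5} = 189/20000 ≈ 0.00945.


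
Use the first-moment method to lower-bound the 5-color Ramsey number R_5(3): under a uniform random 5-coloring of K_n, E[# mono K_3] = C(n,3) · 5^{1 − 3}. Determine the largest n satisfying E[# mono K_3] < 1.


We need C(n, 3) · 5^{1 − 3} < 1, i.e. C(n, 3) < 5^{3 − 1} = 25.
Check values of n near the boundary:
  n = 3: C(3, 3) = 1; 1 < 25? YES
  n = 4: C(4, 3) = 4; 4 < 25? YES
  n = 5: C(5, 3) = 10; 10 < 25? YES
  n = 6: C(6, 3) = 20; 20 < 25? YES
  n = 7: C(7, 3) = 35; 35 < 25? NO
The largest n with C(n, 3) < 25 is n = 6 (where E[X] = 4/5 ≈ 0.800000). Hence R_5(3) > 6, i.e. R_5(3) ≥ 7.

Largest n = 6; hence R_5(3) > 6.


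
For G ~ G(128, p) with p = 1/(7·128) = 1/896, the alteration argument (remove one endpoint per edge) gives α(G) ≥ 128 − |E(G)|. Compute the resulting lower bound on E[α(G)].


E[|E(G)|] = C(128, 2)·p = 8128 · (1/896) = 127/14.
E[α(G)] ≥ n − E[|E(G)|] = 128 − 127/14 = 1665/14.
Numerically: ≈ 118.928571.
(This is only a lower bound; the true E[α(G)] may be larger.)

E[α(G)] ≥ 1665/14 ≈ 118.928571.


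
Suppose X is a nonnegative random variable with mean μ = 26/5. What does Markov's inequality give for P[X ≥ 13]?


μ = E[X] = 26/5, a = 13.
Markov: P[X ≥ 13] ≤ μ/a = (26/5)/13 = 2/5.
Numerically: ≈ 0.4000.
(Since a = 13 > μ = 5.2000, the bound 2/5 is < 1 and informative.)

P[X ≥ 13] ≤ 2/5 ≈ 0.4000.


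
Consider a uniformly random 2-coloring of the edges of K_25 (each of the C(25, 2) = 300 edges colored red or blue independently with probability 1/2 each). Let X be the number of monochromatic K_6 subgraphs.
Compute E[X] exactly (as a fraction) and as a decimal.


Let X = Σ_S X_S over the C(25, 6) = 177100 subsets S of size 6, where X_S = 1 if the K_6 on S is monochromatic.
For a fixed S, the K_6 on S has C(6, 2) = 15 edges. P[all 15 edges red] = (1/2)^15, and likewise for blue, so P[monochromatic] = 2·(1/2)^15 = 2^{1 − 15} = 1/16384.
By linearity of expectation: E[X] = C(25, 6) · 2^{1 − 15} = 177100 · 1/16384 = 44275/4096.
Numerically: E[X] ≈ 10.8093.

E[X] = C(25,6)·2^(1−C(6,2)) = 44275/4096 ≈ 10.8093.


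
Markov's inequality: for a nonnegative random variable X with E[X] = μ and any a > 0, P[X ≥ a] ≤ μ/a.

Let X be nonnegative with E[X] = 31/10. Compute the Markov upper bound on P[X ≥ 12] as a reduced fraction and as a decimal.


μ = E[X] = 31/10, a = 12.
Markov: P[X ≥ 12] ≤ μ/a = (31/10)/12 = 31/120.
Numerically: ≈ 0.258333.
(Since a = 12 > μ = 3.100000, the bound 31/120 is < 1 and informative.)

P[X ≥ 12] ≤ 31/120 ≈ 0.258333.


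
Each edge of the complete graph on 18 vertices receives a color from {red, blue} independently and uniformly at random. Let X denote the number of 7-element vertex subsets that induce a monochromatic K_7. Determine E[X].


Let X = Σ_S X_S over the C(18, 7) = 31824 subsets S of size 7, where X_S = 1 if the K_7 on S is monochromatic.
For a fixed S, the K_7 on S has C(7, 2) = 21 edges. P[all 21 edges red] = (1/2)^21, and likewise for blue, so P[monochromatic] = 2·(1/2)^21 = 2^{1 − 21} = 1/1048576.
By linearity: E[X] = C(18, 7) · 2^{1 − 21} = 31824 · 1/1048576 = 1989/65536.
Numerically: E[X] ≈ 0.03035.

E[X] = C(18,7)·2^(1−C(7,2)) = 1989/65536 ≈ 0.03035.


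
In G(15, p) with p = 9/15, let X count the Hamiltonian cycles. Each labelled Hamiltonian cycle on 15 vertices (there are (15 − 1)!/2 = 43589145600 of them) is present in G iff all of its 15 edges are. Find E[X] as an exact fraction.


K_15 has (15 − 1)!/2 = 43589145600 labelled Hamiltonian cycles.
For each such Hamiltonian cycle H, let X_H = 1 if all 15 edges of H are present in G. Then P[X_H = 1] = p^{15} = (3/5)^{15} = 14348907/30517578125.
By linearity of expectation: E[X] = Σ_H E[X_H] = 43589145600 · p^{15} = 43589145600 · 14348907/30517578125 = 25018263856954368/1220703125.
Numerically: E[X] ≈ 2.0495e+07.

E[X] = 43589145600 · (3/5)^{15} = 25018263856954368/1220703125 ≈ 2.0495e+07.


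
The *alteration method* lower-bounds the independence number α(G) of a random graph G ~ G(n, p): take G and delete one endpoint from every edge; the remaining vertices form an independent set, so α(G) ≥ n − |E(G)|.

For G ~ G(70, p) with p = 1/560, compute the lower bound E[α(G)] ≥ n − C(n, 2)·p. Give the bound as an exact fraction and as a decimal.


E[|E(G)|] = C(70, 2)·p = 2415 · (1/560) = 69/16.
E[α(G)] ≥ n − E[|E(G)|] = 70 − 69/16 = 1051/16.
Numerically: ≈ 65.6875.
(This is only a lower bound; the true E[α(G)] may be larger.)

E[α(G)] ≥ 1051/16 ≈ 65.6875.


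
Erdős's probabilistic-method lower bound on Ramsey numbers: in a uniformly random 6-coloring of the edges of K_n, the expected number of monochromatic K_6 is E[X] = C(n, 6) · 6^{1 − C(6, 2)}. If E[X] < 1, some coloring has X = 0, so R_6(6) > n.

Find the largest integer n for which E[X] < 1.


We need C(n, 6) · 6^{1 − 15} < 1, i.e. C(n, 6) < 6^{15 − 1} = 78364164096.
Check values of n near the boundary:
  n = 194: C(194, 6) = 68482017072; 68482017072 < 78364164096? YES
  n = 195: C(195, 6) = 70656049360; 70656049360 < 78364164096? YES
  n = 196: C(196, 6) = 72887293024; 72887293024 < 78364164096? YES
  n = 197: C(197, 6) = 75176946208; 75176946208 < 78364164096? YES
  n = 198: C(198, 6) = 77526225777; 77526225777 < 78364164096? YES
  n = 199: C(199, 6) = 79936367511; 79936367511 < 78364164096? NO
  n = 200: C(200, 6) = 82408626300; 82408626300 < 78364164096? NO
The largest n with C(n, 6) < 78364164096 is n = 198 (where E[X] = 25842075259/26121388032 ≈ 0.989307). Hence R_6(6) > 198, i.e. R_6(6) ≥ 199.

Largest n = 198; hence R_6(6) > 198.


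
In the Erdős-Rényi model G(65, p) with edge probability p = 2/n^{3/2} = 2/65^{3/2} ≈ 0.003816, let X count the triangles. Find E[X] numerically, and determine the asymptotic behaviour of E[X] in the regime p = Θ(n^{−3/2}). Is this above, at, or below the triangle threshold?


Number of potential triangles: C(65, 3) = 43680.
Each occurs with probability p³ ≈ (0.003816)³ ≈ 5.558785e-08.
By linearity: E[X] = C(65, 3)·p³ ≈ 43680 · 5.558785e-08 ≈ 0.0024.
Since α = 3/2 > 1, p = c/n^{3/2} = o(1/n) is below the triangle threshold p ~ 1/n. Asymptotically E[X] ~ (c³/6)·n^{3(1−α)} = (2³/6)·n^{-1.5} → 0, so by Markov's inequality G has no triangles w.h.p.

E[X] ≈ 0.0024; in regime p = Θ(1/n^{3/2}) E[X] tends to 0 (below the triangle threshold p ~ 1/n).


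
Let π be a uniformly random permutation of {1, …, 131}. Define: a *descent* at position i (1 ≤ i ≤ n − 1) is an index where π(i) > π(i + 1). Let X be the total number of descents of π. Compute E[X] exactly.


Write X = Σ X_I over i = 1, …, 130, with X_I the indicator of one descent.
There are 130 indicators.
For each fixed i, the pair (π(i), π(i+1)) is a uniformly random ordered pair of distinct values from {1, …, 131}; by symmetry P[π(i) > π(i+1)] = 1/2.
By linearity: E[X] = 130 · (1/2) = (131 − 1) · (1/2) = 65 ≈ 65.0000.

E[X] = 65 = 65.0000.


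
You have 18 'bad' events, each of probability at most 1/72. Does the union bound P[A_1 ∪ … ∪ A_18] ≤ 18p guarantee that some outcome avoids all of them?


Union bound: P[∪_{i=1}^{18} A_i] ≤ Σ_i P[A_i] ≤ 18·p = 18·(1/72) = 1/4.
Numerically: 1/4 ≈ 0.250.
Is 1/4 < 1? YES.
Since P[∪ A_i] ≤ 1/4 < 1, the complement has P[∩ A_i^c] ≥ 1 − 1/4 = 3/4 > 0, so some outcome avoids every A_i.

18·p = 1/4 ≈ 0.250; existence CERTIFIED by the union bound.


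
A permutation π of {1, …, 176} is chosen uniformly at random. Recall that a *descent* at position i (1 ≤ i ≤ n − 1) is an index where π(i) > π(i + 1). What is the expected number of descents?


Write X = Σ X_I over i = 1, …, 175, with X_I the indicator of one descent.
There are 175 indicators.
For each fixed i, the pair (π(i), π(i+1)) is a uniformly random ordered pair of distinct values from {1, …, 176}; by symmetry P[π(i) > π(i+1)] = 1/2.
By linearity: E[X] = 175 · (1/2) = (176 − 1) · (1/2) = 175/2 ≈ 87.5000.

E[X] = 175/2 = 87.5000.


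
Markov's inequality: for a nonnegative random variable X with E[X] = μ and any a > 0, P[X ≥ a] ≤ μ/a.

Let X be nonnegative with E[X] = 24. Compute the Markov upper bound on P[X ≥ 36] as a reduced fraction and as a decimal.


μ = E[X] = 24, a = 36.
Markov: P[X ≥ 36] ≤ μ/a = (24)/36 = 2/3.
Numerically: ≈ 0.667.
(Since a = 36 > μ = 24.000, the bound 2/3 is < 1 and informative.)

P[X ≥ 36] ≤ 2/3 ≈ 0.667.


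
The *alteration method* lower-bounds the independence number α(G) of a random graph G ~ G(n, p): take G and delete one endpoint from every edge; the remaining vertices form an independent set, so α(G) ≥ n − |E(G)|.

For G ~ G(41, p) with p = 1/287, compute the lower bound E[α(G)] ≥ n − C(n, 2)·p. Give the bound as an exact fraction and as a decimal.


E[|E(G)|] = C(41, 2)·p = 820 · (1/287) = 20/7.
E[α(G)] ≥ n − E[|E(G)|] = 41 − 20/7 = 267/7.
Numerically: ≈ 38.143.
(This is only a lower bound; the true E[α(G)] may be larger.)

E[α(G)] ≥ 267/7 ≈ 38.143.


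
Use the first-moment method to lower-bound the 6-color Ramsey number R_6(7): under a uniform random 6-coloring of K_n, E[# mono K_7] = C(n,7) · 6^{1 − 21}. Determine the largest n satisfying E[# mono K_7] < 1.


We need C(n, 7) · 6^{1 − 21} < 1, i.e. C(n, 7) < 6^{21 − 1} = 3656158440062976.
Check values of n near the boundary:
  n = 562: C(562, 7) = 3384017972944752; 3384017972944752 < 3656158440062976? YES
  n = 563: C(563, 7) = 3426622515769596; 3426622515769596 < 3656158440062976? YES
  n = 564: C(564, 7) = 3469685994423792; 3469685994423792 < 3656158440062976? YES
  n = 565: C(565, 7) = 3513212521235560; 3513212521235560 < 3656158440062976? YES
  n = 566: C(566, 7) = 3557206237959440; 3557206237959440 < 3656158440062976? YES
  n = 567: C(567, 7) = 3601671315933933; 3601671315933933 < 3656158440062976? YES
  n = 568: C(568, 7) = 3646611956239704; 3646611956239704 < 3656158440062976? YES
  n = 569: C(569, 7) = 3692032389858348; 3692032389858348 < 3656158440062976? NO
The largest n with C(n, 7) < 3656158440062976 is n = 568 (where E[X] = 16882462760369/16926659444736 ≈ 0.99739). Hence R_6(7) > 568, i.e. R_6(7) ≥ 569.

Largest n = 568; hence R_6(7) > 568.


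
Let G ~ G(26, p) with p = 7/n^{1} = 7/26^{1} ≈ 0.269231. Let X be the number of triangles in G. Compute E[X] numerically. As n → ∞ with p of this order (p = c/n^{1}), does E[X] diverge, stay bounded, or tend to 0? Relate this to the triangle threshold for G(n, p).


Number of potential triangles: C(26, 3) = 2600.
Each occurs with probability p³ ≈ (0.269231)³ ≈ 1.95152481e-02.
By linearity: E[X] = C(26, 3)·p³ ≈ 2600 · 1.95152481e-02 ≈ 50.739645.
Here α = 1, so p = 7/n is exactly at the triangle threshold p ~ 1/n. Asymptotically E[X] → c³/6 = 7³/6 = 343/6 ≈ 57.166667, a bounded constant. In this regime the triangle count is asymptotically Poisson(c³/6).

E[X] ≈ 50.739645; in regime p = Θ(1/n^{1}) E[X] stays bounded (at the triangle threshold p ~ 1/n).


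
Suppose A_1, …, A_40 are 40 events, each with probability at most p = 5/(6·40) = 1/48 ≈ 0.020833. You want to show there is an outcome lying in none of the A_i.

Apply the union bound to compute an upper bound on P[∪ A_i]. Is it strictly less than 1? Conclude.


Union bound: P[∪_{i=1}^{40} A_i] ≤ Σ_i P[A_i] ≤ 40·p = 40·(1/48) = 5/6.
Numerically: 5/6 ≈ 0.833333.
Is 5/6 < 1? YES.
Since P[∪ A_i] ≤ 5/6 < 1, the complement has P[∩ A_i^c] ≥ 1 − 5/6 = 1/6 > 0, so some outcome avoids every A_i.

40·p = 5/6 ≈ 0.833333; existence CERTIFIED by the union bound.


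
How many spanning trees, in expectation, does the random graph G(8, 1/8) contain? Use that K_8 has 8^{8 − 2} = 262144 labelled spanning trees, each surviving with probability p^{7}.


K_8 has 8^{8 − 2} = 262144 labelled spanning trees.
For each such spanning tree H, let X_H = 1 if all 7 edges of H are present in G. Then P[X_H = 1] = p^{7} = (1/8)^{7} = 1/2097152.
Summing the indicators: E[X] = Σ_H E[X_H] = 262144 · p^{7} = 262144 · 1/2097152 = 1/8.
Numerically: E[X] ≈ 0.125.

E[X] = 262144 · (1/8)^{7} = 1/8 ≈ 0.125.


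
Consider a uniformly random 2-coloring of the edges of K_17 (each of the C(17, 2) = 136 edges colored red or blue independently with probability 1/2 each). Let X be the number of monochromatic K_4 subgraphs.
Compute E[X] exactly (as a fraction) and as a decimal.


Let X = Σ_S X_S over the C(17, 4) = 2380 subsets S of size 4, where X_S = 1 if the K_4 on S is monochromatic.
For a fixed S, the K_4 on S has C(4, 2) = 6 edges. P[all 6 edges red] = (1/2)^6, and likewise for blue, so P[monochromatic] = 2·(1/2)^6 = 2^{1 − 6} = 1/32.
By linearity of expectation: E[X] = C(17, 4) · 2^{1 − 6} = 2380 · 1/32 = 595/8.
Numerically: E[X] ≈ 74.3750.

E[X] = C(17,4)·2^(1−C(4,2)) = 595/8 ≈ 74.3750.


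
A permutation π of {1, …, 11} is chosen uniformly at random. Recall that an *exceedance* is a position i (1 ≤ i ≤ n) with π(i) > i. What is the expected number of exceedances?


Write X = Σ_{i=1}^{11} X_i, where X_i = 1_{π(i) > i}.
For each fixed i, π(i) is uniform over {1, …, 11} (marginal of a uniform permutation), so P[π(i) > i] = (n − i)/n. Summing: Σ_{i=1}^{11} (n − i)/n = (0 + 1 + … + 10)/11 = 11(11 − 1)/(2·11) = (11 − 1)/2.
Hence E[X] = Σ_{i=1}^{11} (11 − i)/11 = 5 ≈ 5.000.

E[X] = 5 = 5.000.


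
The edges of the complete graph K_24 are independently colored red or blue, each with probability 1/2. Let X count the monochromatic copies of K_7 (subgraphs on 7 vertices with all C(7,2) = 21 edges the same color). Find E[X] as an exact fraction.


Let X = Σ_S X_S over the C(24, 7) = 346104 subsets S of size 7, where X_S = 1 if the K_7 on S is monochromatic.
For a fixed S, the K_7 on S has C(7, 2) = 21 edges. P[all 21 edges red] = (1/2)^21, and likewise for blue, so P[monochromatic] = 2·(1/2)^21 = 2^{1 − 21} = 1/1048576.
By linearity: E[X] = C(24, 7) · 2^{1 − 21} = 346104 · 1/1048576 = 43263/131072.
Numerically: E[X] ≈ 0.330070.

E[X] = C(24,7)·2^(1−C(7,2)) = 43263/131072 ≈ 0.330070.


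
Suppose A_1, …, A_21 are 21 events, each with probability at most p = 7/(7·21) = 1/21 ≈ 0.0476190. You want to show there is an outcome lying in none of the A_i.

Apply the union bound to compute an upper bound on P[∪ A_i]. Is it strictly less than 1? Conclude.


Union bound: P[∪_{i=1}^{21} A_i] ≤ Σ_i P[A_i] ≤ 21·p = 21·(1/21) = 1.
Numerically: 1 ≈ 1.0000000.
Is 1 < 1? NO.
Since the bound 1 is ≥ 1, the union bound is uninformative here; it does NOT by itself certify existence.

21·p = 1 ≈ 1.0000000; existence NOT certified by the union bound.


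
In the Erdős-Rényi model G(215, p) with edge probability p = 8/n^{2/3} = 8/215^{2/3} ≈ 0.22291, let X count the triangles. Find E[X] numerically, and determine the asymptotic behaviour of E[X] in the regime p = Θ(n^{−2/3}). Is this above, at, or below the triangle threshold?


Number of potential triangles: C(215, 3) = 1633355.
Each occurs with probability p³ ≈ (0.22291)³ ≈ 1.1076257e-02.
By linearity: E[X] = C(215, 3)·p³ ≈ 1633355 · 1.1076257e-02 ≈ 18091.46047.
Since α = 2/3 < 1, p = c/n^{2/3} ≫ 1/n is above the triangle threshold p ~ 1/n. Asymptotically E[X] ~ (c³/6)·n^{3(1−α)} = (8³/6)·n^{1} → ∞; triangles are abundant w.h.p.

E[X] ≈ 18091.46047; in regime p = Θ(1/n^{2/3}) E[X] diverges (above the triangle threshold p ~ 1/n).


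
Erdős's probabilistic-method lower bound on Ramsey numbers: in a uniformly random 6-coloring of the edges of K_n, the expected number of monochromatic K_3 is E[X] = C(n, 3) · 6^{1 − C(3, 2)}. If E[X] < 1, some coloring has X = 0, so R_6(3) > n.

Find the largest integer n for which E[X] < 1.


We need C(n, 3) · 6^{1 − 3} < 1, i.e. C(n, 3) < 6^{3 − 1} = 36.
Check values of n near the boundary:
  n = 3: C(3, 3) = 1; 1 < 36? YES
  n = 4: C(4, 3) = 4; 4 < 36? YES
  n = 5: C(5, 3) = 10; 10 < 36? YES
  n = 6: C(6, 3) = 20; 20 < 36? YES
  n = 7: C(7, 3) = 35; 35 < 36? YES
  n = 8: C(8, 3) = 56; 56 < 36? NO
  n = 9: C(9, 3) = 84; 84 < 36? NO
  n = 10: C(10, 3) = 120; 120 < 36? NO
The largest n with C(n, 3) < 36 is n = 7 (where E[X] = 35/36 ≈ 0.9722222). Hence R_6(3) > 7, i.e. R_6(3) ≥ 8.

Largest n = 7; hence R_6(3) > 7.


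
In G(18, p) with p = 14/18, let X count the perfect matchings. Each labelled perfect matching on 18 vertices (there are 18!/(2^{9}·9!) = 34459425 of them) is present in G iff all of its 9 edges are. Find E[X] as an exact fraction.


K_18 has 18!/(2^{9}·9!) = 34459425 labelled perfect matchings.
For each such perfect matching H, let X_H = 1 if all 9 edges of H are present in G. Then P[X_H = 1] = p^{9} = (7/9)^{9} = 40353607/387420489.
By linearity: E[X] = Σ_H E[X_H] = 34459425 · p^{9} = 34459425 · 40353607/387420489 = 17167433257975/4782969.
Numerically: E[X] ≈ 3.5893e+06.

E[X] = 34459425 · (7/9)^{9} = 17167433257975/4782969 ≈ 3.5893e+06.


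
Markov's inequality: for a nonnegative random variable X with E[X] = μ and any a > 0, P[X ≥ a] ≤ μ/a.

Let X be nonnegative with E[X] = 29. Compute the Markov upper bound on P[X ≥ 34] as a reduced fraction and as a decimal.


μ = E[X] = 29, a = 34.
Markov: P[X ≥ 34] ≤ μ/a = (29)/34 = 29/34.
Numerically: ≈ 0.8529.
(Since a = 34 > μ = 29.0000, the bound 29/34 is < 1 and informative.)

P[X ≥ 34] ≤ 29/34 ≈ 0.8529.


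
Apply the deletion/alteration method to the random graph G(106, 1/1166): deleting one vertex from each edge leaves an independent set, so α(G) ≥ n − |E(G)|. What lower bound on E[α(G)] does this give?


E[|E(G)|] = C(106, 2)·p = 5565 · (1/1166) = 105/22.
E[α(G)] ≥ n − E[|E(G)|] = 106 − 105/22 = 2227/22.
Numerically: ≈ 101.2273.
(This is only a lower bound; the true E[α(G)] may be larger.)

E[α(G)] ≥ 2227/22 ≈ 101.2273.


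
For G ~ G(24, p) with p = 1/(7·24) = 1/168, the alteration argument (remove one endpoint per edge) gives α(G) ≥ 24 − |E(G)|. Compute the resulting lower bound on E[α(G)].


E[|E(G)|] = C(24, 2)·p = 276 · (1/168) = 23/14.
E[α(G)] ≥ n − E[|E(G)|] = 24 − 23/14 = 313/14.
Numerically: ≈ 22.35714.
(This is only a lower bound; the true E[α(G)] may be larger.)

E[α(G)] ≥ 313/14 ≈ 22.35714.


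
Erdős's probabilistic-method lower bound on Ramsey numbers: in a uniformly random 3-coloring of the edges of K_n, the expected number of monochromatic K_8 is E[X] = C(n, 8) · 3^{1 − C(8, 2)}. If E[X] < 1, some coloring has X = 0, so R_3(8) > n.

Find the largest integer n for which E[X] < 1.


We need C(n, 8) · 3^{1 − 28} < 1, i.e. C(n, 8) < 3^{28 − 1} = 7625597484987.
Check values of n near the boundary:
  n = 155: C(155, 8) = 6876747915675; 6876747915675 < 7625597484987? YES
  n = 156: C(156, 8) = 7248464019225; 7248464019225 < 7625597484987? YES
  n = 157: C(157, 8) = 7637643295425; 7637643295425 < 7625597484987? NO
  n = 158: C(158, 8) = 8044984271181; 8044984271181 < 7625597484987? NO
The largest n with C(n, 8) < 7625597484987 is n = 156 (where E[X] = 805384891025/847288609443 ≈ 0.951). Hence R_3(8) > 156, i.e. R_3(8) ≥ 157.

Largest n = 156; hence R_3(8) > 156.


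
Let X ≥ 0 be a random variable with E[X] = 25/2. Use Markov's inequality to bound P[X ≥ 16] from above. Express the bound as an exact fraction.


μ = E[X] = 25/2, a = 16.
Markov: P[X ≥ 16] ≤ μ/a = (25/2)/16 = 25/32.
Numerically: ≈ 0.7812.
(Since a = 16 > μ = 12.5000, the bound 25/32 is < 1 and informative.)

P[X ≥ 16] ≤ 25/32 ≈ 0.7812.


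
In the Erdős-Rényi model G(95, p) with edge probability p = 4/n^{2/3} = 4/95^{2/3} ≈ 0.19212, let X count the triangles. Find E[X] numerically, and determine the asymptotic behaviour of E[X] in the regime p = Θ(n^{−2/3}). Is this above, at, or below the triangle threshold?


Number of potential triangles: C(95, 3) = 138415.
Each occurs with probability p³ ≈ (0.19212)³ ≈ 7.0914127e-03.
By linearity: E[X] = C(95, 3)·p³ ≈ 138415 · 7.0914127e-03 ≈ 981.55789.
Since α = 2/3 < 1, p = c/n^{2/3} ≫ 1/n is above the triangle threshold p ~ 1/n. Asymptotically E[X] ~ (c³/6)·n^{3(1−α)} = (4³/6)·n^{1} → ∞; triangles are abundant w.h.p.

E[X] ≈ 981.55789; in regime p = Θ(1/n^{2/3}) E[X] diverges (above the triangle threshold p ~ 1/n).


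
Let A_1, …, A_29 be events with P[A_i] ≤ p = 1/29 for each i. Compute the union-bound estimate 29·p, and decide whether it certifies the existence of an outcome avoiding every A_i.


Union bound: P[∪_{i=1}^{29} A_i] ≤ Σ_i P[A_i] ≤ 29·p = 29·(1/29) = 1.
Numerically: 1 ≈ 1.000000.
Is 1 < 1? NO.
Since the bound 1 is ≥ 1, the union bound is uninformative here; it does NOT by itself certify existence.

29·p = 1 ≈ 1.000000; existence NOT certified by the union bound.


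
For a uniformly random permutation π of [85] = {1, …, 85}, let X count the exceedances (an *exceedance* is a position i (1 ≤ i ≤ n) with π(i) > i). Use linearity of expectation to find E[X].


Write X = Σ_{i=1}^{85} X_i, where X_i = 1_{π(i) > i}.
For each fixed i, π(i) is uniform over {1, …, 85} (marginal of a uniform permutation), so P[π(i) > i] = (n − i)/n. Summing: Σ_{i=1}^{85} (n − i)/n = (0 + 1 + … + 84)/85 = 85(85 − 1)/(2·85) = (85 − 1)/2.
Hence E[X] = Σ_{i=1}^{85} (85 − i)/85 = 42 ≈ 42.000000.

E[X] = 42 = 42.000000.


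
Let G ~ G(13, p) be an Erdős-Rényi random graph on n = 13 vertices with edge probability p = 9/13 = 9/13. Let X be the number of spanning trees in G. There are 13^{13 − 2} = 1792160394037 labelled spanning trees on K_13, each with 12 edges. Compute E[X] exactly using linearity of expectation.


K_13 has 13^{13 − 2} = 1792160394037 labelled spanning trees.
For each such spanning tree H, let X_H = 1 if all 12 edges of H are present in G. Then P[X_H = 1] = p^{12} = (9/13)^{12} = 282429536481/23298085122481.
Summing the indicators: E[X] = Σ_H E[X_H] = 1792160394037 · p^{12} = 1792160394037 · 282429536481/23298085122481 = 282429536481/13.
Numerically: E[X] ≈ 2.173e+10.

E[X] = 1792160394037 · (9/13)^{12} = 282429536481/13 ≈ 2.173e+10.


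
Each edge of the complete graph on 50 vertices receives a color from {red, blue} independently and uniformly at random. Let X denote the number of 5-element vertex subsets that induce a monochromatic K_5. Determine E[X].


Let X = Σ_S X_S over the C(50, 5) = 2118760 subsets S of size 5, where X_S = 1 if the K_5 on S is monochromatic.
For a fixed S, the K_5 on S has C(5, 2) = 10 edges. P[all 10 edges red] = (1/2)^10, and likewise for blue, so P[monochromatic] = 2·(1/2)^10 = 2^{1 − 10} = 1/512.
By linearity: E[X] = C(50, 5) · 2^{1 − 10} = 2118760 · 1/512 = 264845/64.
Numerically: E[X] ≈ 4138.203.

E[X] = C(50,5)·2^(1−C(5,2)) = 264845/64 ≈ 4138.203.


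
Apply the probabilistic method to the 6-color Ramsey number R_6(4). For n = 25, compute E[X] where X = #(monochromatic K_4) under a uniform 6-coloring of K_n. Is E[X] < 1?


E[X] = C(25, 4) · 6^{1 − 6} = 12650 · 6^{−5} = 12650/7776.
As a reduced fraction: E[X] = 6325/3888 ≈ 1.627.
Is E[X] < 1? NO.
Since E[X] ≥ 1, the first-moment bound is inconclusive at n = 25; it does NOT by itself certify R_6(4) > 25.

E[X] = 6325/3888 ≈ 1.627; E[X] ≥ 1; first-moment method inconclusive here.


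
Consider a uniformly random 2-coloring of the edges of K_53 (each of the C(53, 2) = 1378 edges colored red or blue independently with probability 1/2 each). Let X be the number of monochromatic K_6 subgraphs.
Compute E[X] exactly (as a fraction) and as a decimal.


Let X = Σ_S X_S over the C(53, 6) = 22957480 subsets S of size 6, where X_S = 1 if the K_6 on S is monochromatic.
For a fixed S, the K_6 on S has C(6, 2) = 15 edges. P[all 15 edges red] = (1/2)^15, and likewise for blue, so P[monochromatic] = 2·(1/2)^15 = 2^{1 − 15} = 1/16384.
By linearity of expectation: E[X] = C(53, 6) · 2^{1 − 15} = 22957480 · 1/16384 = 2869685/2048.
Numerically: E[X] ≈ 1401.213.

E[X] = C(53,6)·2^(1−C(6,2)) = 2869685/2048 ≈ 1401.213.


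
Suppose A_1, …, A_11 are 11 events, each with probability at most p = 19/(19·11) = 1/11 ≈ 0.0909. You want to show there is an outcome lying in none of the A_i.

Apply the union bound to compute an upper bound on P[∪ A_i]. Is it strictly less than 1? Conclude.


Union bound: P[∪_{i=1}^{11} A_i] ≤ Σ_i P[A_i] ≤ 11·p = 11·(1/11) = 1.
Numerically: 1 ≈ 1.0000.
Is 1 < 1? NO.
Since the bound 1 is ≥ 1, the union bound is uninformative here; it does NOT by itself certify existence.

11·p = 1 ≈ 1.0000; existence NOT certified by the union bound.


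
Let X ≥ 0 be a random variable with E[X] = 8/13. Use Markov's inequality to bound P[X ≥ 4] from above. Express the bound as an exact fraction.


μ = E[X] = 8/13, a = 4.
Markov: P[X ≥ 4] ≤ μ/a = (8/13)/4 = 2/13.
Numerically: ≈ 0.15385.
(Since a = 4 > μ = 0.61538, the bound 2/13 is < 1 and informative.)

P[X ≥ 4] ≤ 2/13 ≈ 0.15385.


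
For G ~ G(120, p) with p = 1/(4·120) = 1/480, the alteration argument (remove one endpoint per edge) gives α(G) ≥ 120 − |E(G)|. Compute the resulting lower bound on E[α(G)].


E[|E(G)|] = C(120, 2)·p = 7140 · (1/480) = 119/8.
E[α(G)] ≥ n − E[|E(G)|] = 120 − 119/8 = 841/8.
Numerically: ≈ 105.125000.
(This is only a lower bound; the true E[α(G)] may be larger.)

E[α(G)] ≥ 841/8 ≈ 105.125000.


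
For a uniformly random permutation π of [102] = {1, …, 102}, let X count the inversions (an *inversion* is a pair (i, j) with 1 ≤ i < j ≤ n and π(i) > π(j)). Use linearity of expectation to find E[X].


Write X = Σ X_I over the C(102, 2) = 5151 pairs i < j, with X_I the indicator of one inversion.
There are 5151 indicators.
For each fixed pair i < j, the values π(i) and π(j) are two distinct elements of {1, …, 102} in uniformly random order; by symmetry P[π(i) > π(j)] = 1/2.
By linearity: E[X] = 5151 · (1/2) = C(102, 2) · (1/2) = 5151/2 = 5151/2 ≈ 2575.500.

E[X] = 5151/2 = 2575.500.


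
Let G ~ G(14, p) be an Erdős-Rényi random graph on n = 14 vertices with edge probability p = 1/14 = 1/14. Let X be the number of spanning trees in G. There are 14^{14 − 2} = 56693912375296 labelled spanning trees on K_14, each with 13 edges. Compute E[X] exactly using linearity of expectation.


K_14 has 14^{14 − 2} = 56693912375296 labelled spanning trees.
For each such spanning tree H, let X_H = 1 if all 13 edges of H are present in G. Then P[X_H = 1] = p^{13} = (1/14)^{13} = 1/793714773254144.
By linearity of expectation: E[X] = Σ_H E[X_H] = 56693912375296 · p^{13} = 56693912375296 · 1/793714773254144 = 1/14.
Numerically: E[X] ≈ 0.0714.

E[X] = 56693912375296 · (1/14)^{13} = 1/14 ≈ 0.0714.


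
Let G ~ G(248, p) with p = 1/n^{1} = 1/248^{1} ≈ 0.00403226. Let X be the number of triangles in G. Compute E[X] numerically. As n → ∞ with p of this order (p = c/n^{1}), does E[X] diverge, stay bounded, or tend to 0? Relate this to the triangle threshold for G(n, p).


Number of potential triangles: C(248, 3) = 2511496.
Each occurs with probability p³ ≈ (0.00403226)³ ≈ 6.55609077e-08.
By linearity: E[X] = C(248, 3)·p³ ≈ 2511496 · 6.55609077e-08 ≈ 0.164656.
Here α = 1, so p = 1/n is exactly at the triangle threshold p ~ 1/n. Asymptotically E[X] → c³/6 = 1³/6 = 1/6 ≈ 0.166667, a bounded constant. In this regime the triangle count is asymptotically Poisson(c³/6).

E[X] ≈ 0.164656; in regime p = Θ(1/n^{1}) E[X] stays bounded (at the triangle threshold p ~ 1/n).


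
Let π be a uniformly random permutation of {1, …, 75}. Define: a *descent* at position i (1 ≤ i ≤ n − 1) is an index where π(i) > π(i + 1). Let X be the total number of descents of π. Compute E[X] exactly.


Write X = Σ X_I over i = 1, …, 74, with X_I the indicator of one descent.
There are 74 indicators.
For each fixed i, the pair (π(i), π(i+1)) is a uniformly random ordered pair of distinct values from {1, …, 75}; by symmetry P[π(i) > π(i+1)] = 1/2.
By linearity: E[X] = 74 · (1/2) = (75 − 1) · (1/2) = 37 ≈ 37.0000.

E[X] = 37 = 37.0000.


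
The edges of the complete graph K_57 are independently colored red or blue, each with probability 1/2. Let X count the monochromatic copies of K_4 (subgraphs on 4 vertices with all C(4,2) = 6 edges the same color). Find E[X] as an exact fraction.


Let X = Σ_S X_S over the C(57, 4) = 395010 subsets S of size 4, where X_S = 1 if the K_4 on S is monochromatic.
For a fixed S, the K_4 on S has C(4, 2) = 6 edges. P[all 6 edges red] = (1/2)^6, and likewise for blue, so P[monochromatic] = 2·(1/2)^6 = 2^{1 − 6} = 1/32.
By linearity of expectation: E[X] = C(57, 4) · 2^{1 − 6} = 395010 · 1/32 = 197505/16.
Numerically: E[X] ≈ 12344.062.

E[X] = C(57,4)·2^(1−C(4,2)) = 197505/16 ≈ 12344.062.


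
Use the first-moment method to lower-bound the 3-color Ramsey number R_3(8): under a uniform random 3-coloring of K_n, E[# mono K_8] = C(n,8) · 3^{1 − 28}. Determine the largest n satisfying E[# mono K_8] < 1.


We need C(n, 8) · 3^{1 − 28} < 1, i.e. C(n, 8) < 3^{28 − 1} = 7625597484987.
Check values of n near the boundary:
  n = 154: C(154, 8) = 6521818990995; 6521818990995 < 7625597484987? YES
  n = 155: C(155, 8) = 6876747915675; 6876747915675 < 7625597484987? YES
  n = 156: C(156, 8) = 7248464019225; 7248464019225 < 7625597484987? YES
  n = 157: C(157, 8) = 7637643295425; 7637643295425 < 7625597484987? NO
  n = 158: C(158, 8) = 8044984271181; 8044984271181 < 7625597484987? NO
The largest n with C(n, 8) < 7625597484987 is n = 156 (where E[X] = 805384891025/847288609443 ≈ 0.9505437). Hence R_3(8) > 156, i.e. R_3(8) ≥ 157.

Largest n = 156; hence R_3(8) > 156.


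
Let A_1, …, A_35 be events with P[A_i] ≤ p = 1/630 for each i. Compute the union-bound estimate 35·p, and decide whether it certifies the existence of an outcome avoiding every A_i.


Union bound: P[∪_{i=1}^{35} A_i] ≤ Σ_i P[A_i] ≤ 35·p = 35·(1/630) = 1/18.
Numerically: 1/18 ≈ 0.0556.
Is 1/18 < 1? YES.
Since P[∪ A_i] ≤ 1/18 < 1, the complement has P[∩ A_i^c] ≥ 1 − 1/18 = 17/18 > 0, so some outcome avoids every A_i.

35·p = 1/18 ≈ 0.0556; existence CERTIFIED by the union bound.


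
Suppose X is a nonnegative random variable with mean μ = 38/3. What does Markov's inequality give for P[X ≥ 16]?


μ = E[X] = 38/3, a = 16.
Markov: P[X ≥ 16] ≤ μ/a = (38/3)/16 = 19/24.
Numerically: ≈ 0.792.
(Since a = 16 > μ = 12.667, the bound 19/24 is < 1 and informative.)

P[X ≥ 16] ≤ 19/24 ≈ 0.792.


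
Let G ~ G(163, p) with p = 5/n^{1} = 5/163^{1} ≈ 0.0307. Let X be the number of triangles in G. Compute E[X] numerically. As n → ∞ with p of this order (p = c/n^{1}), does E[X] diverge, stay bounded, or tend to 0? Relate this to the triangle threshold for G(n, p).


Number of potential triangles: C(163, 3) = 708561.
Each occurs with probability p³ ≈ (0.0307)³ ≈ 2.88634e-05.
By linearity: E[X] = C(163, 3)·p³ ≈ 708561 · 2.88634e-05 ≈ 20.451.
Here α = 1, so p = 5/n is exactly at the triangle threshold p ~ 1/n. Asymptotically E[X] → c³/6 = 5³/6 = 125/6 ≈ 20.833, a bounded constant. In this regime the triangle count is asymptotically Poisson(c³/6).

E[X] ≈ 20.451; in regime p = Θ(1/n^{1}) E[X] stays bounded (at the triangle threshold p ~ 1/n).


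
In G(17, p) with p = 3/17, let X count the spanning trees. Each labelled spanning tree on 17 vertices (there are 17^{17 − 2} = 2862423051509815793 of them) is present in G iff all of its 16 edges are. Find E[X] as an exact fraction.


K_17 has 17^{17 − 2} = 2862423051509815793 labelled spanning trees.
For each such spanning tree H, let X_H = 1 if all 16 edges of H are present in G. Then P[X_H = 1] = p^{16} = (3/17)^{16} = 43046721/48661191875666868481.
Summing the indicators: E[X] = Σ_H E[X_H] = 2862423051509815793 · p^{16} = 2862423051509815793 · 43046721/48661191875666868481 = 43046721/17.
Numerically: E[X] ≈ 2.5322e+06.

E[X] = 2862423051509815793 · (3/17)^{16} = 43046721/17 ≈ 2.5322e+06.
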